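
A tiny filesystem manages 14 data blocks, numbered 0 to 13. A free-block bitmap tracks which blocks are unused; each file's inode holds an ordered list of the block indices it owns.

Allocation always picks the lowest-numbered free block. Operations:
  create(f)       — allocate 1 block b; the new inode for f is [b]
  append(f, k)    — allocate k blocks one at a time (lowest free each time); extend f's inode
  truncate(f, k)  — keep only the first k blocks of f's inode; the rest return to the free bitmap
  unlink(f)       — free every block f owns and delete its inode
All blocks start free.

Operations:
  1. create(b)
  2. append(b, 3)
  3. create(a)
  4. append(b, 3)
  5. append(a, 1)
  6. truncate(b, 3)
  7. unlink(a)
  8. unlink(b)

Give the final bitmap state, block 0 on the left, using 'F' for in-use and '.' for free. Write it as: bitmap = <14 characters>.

bitmap = ..............

[1] create(b) — b=0 (map F.............)
[2] append(b, 3) — b=0,1,2,3 (map FFFF..........)
[3] create(a) — a=4 b=0,1,2,3 (map FFFFF.........)
[4] append(b, 3) — a=4 b=0,1,2,3,5,6,7 (map FFFFFFFF......)
[5] append(a, 1) — a=4,8 b=0,1,2,3,5,6,7 (map FFFFFFFFF.....)
[6] truncate(b, 3) — a=4,8 b=0,1,2 (map FFF.F...F.....)
[7] unlink(a) — b=0,1,2 (map FFF...........)
[8] unlink(b) —  (map ..............)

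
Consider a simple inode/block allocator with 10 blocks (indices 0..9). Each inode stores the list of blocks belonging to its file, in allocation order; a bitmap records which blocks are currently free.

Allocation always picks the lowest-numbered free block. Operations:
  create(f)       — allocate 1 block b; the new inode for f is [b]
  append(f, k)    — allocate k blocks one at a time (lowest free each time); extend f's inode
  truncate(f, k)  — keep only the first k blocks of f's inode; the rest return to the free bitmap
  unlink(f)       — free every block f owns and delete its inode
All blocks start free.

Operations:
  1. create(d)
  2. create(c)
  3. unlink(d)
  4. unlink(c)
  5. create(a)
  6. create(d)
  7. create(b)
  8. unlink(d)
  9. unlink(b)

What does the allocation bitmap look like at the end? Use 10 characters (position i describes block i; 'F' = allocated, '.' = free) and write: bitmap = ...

bitmap = F.........

create(d): bitmap=F......... | d=[0]
create(c): bitmap=FF........ | c=[1] d=[0]
unlink(d): bitmap=.F........ | c=[1]
unlink(c): bitmap=.......... | 
create(a): bitmap=F......... | a=[0]
create(d): bitmap=FF........ | a=[0] d=[1]
create(b): bitmap=FFF....... | a=[0] b=[2] d=[1]
unlink(d): bitmap=F.F....... | a=[0] b=[2]
unlink(b): bitmap=F......... | a=[0]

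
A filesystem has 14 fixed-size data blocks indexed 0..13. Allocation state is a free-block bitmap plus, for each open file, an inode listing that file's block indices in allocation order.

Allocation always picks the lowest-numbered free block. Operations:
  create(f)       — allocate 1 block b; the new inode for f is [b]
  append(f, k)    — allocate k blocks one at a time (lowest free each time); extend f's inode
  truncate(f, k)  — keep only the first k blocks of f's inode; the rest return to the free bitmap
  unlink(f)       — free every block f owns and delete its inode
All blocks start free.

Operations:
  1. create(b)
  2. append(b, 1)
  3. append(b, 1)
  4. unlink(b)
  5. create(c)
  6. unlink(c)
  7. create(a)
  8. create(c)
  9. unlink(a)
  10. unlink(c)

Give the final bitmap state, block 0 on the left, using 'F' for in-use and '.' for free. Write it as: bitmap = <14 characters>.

create(b): bitmap=F............. | b=[0]
append(b, 1): bitmap=FF............ | b=[0, 1]
append(b, 1): bitmap=FFF........... | b=[0, 1, 2]
unlink(b): bitmap=.............. | 
create(c): bitmap=F............. | c=[0]
unlink(c): bitmap=.............. | 
create(a): bitmap=F............. | a=[0]
create(c): bitmap=FF............ | a=[0] c=[1]
unlink(a): bitmap=.F............ | c=[1]
unlink(c): bitmap=.............. | 

bitmap = ..............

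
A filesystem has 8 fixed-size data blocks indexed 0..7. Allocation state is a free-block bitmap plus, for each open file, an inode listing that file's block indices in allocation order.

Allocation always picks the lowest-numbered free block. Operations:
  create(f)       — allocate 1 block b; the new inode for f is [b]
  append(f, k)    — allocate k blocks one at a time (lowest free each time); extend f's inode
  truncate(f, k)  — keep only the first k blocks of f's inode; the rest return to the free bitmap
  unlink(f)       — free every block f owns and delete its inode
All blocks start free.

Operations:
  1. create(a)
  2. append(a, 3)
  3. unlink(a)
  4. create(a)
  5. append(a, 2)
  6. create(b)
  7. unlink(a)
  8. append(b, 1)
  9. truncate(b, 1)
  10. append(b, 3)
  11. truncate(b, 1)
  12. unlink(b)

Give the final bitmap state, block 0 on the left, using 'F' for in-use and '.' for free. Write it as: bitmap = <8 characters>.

bitmap = ........

create(a): bitmap=F....... | a=[0]
append(a, 3): bitmap=FFFF.... | a=[0, 1, 2, 3]
unlink(a): bitmap=........ | 
create(a): bitmap=F....... | a=[0]
append(a, 2): bitmap=FFF..... | a=[0, 1, 2]
create(b): bitmap=FFFF.... | a=[0, 1, 2] b=[3]
unlink(a): bitmap=...F.... | b=[3]
append(b, 1): bitmap=F..F.... | b=[3, 0]
truncate(b, 1): bitmap=...F.... | b=[3]
append(b, 3): bitmap=FFFF.... | b=[3, 0, 1, 2]
truncate(b, 1): bitmap=...F.... | b=[3]
unlink(b): bitmap=........ | 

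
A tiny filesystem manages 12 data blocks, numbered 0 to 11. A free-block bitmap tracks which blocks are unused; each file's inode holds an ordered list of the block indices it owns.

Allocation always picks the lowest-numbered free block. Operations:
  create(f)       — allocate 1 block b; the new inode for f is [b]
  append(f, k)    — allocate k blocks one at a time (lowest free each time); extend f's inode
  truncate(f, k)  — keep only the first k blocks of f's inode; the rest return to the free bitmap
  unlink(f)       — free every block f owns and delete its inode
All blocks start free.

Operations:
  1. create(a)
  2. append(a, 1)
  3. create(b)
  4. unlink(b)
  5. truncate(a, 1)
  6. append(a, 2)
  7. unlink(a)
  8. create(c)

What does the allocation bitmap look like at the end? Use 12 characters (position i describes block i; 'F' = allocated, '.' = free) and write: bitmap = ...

after create(a) → a:[0]  free=[F...........]
after append(a, 1) → a:[0, 1]  free=[FF..........]
after create(b) → a:[0, 1], b:[2]  free=[FFF.........]
after unlink(b) → a:[0, 1]  free=[FF..........]
after truncate(a, 1) → a:[0]  free=[F...........]
after append(a, 2) → a:[0, 1, 2]  free=[FFF.........]
after unlink(a) →   free=[............]
after create(c) → c:[0]  free=[F...........]

bitmap = F...........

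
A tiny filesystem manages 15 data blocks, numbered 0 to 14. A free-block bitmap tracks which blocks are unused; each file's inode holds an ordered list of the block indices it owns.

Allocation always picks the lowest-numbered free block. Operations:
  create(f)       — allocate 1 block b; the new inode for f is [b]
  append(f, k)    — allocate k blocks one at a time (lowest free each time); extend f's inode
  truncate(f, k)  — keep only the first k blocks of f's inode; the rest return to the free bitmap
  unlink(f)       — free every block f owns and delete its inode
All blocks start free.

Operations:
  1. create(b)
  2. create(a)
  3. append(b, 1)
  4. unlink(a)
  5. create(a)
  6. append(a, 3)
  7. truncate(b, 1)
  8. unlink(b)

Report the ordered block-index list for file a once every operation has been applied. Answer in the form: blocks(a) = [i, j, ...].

blocks(a) = [1, 3, 4, 5]

create(b): bitmap=F.............. | b=[0]
create(a): bitmap=FF............. | a=[1] b=[0]
append(b, 1): bitmap=FFF............ | a=[1] b=[0, 2]
unlink(a): bitmap=F.F............ | b=[0, 2]
create(a): bitmap=FFF............ | a=[1] b=[0, 2]
append(a, 3): bitmap=FFFFFF......... | a=[1, 3, 4, 5] b=[0, 2]
truncate(b, 1): bitmap=FF.FFF......... | a=[1, 3, 4, 5] b=[0]
unlink(b): bitmap=.F.FFF......... | a=[1, 3, 4, 5]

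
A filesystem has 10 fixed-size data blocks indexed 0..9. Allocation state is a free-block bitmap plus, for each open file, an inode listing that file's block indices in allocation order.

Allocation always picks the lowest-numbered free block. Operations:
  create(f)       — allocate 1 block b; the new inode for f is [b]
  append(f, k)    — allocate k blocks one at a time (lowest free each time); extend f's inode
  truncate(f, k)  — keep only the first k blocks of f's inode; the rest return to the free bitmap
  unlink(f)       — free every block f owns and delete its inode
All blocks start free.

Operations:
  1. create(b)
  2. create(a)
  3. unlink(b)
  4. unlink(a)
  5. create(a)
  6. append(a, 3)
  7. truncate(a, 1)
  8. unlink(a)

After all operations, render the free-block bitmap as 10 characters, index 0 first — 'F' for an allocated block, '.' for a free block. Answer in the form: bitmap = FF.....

[1] create(b) — b=0 (map F.........)
[2] create(a) — a=1 b=0 (map FF........)
[3] unlink(b) — a=1 (map .F........)
[4] unlink(a) —  (map ..........)
[5] create(a) — a=0 (map F.........)
[6] append(a, 3) — a=0,1,2,3 (map FFFF......)
[7] truncate(a, 1) — a=0 (map F.........)
[8] unlink(a) —  (map ..........)

bitmap = ..........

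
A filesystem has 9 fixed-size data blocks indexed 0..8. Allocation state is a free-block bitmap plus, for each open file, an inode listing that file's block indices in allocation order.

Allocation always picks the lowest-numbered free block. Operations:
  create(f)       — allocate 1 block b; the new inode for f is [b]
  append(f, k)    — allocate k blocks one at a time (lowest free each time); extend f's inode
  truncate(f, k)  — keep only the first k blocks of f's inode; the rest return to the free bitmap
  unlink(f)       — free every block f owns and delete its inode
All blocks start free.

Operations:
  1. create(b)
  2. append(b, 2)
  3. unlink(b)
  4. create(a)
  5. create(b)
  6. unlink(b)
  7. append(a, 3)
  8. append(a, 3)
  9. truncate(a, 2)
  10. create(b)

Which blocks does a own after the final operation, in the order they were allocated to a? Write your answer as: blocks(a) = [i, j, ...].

[1] create(b) — b=0 (map F........)
[2] append(b, 2) — b=0,1,2 (map FFF......)
[3] unlink(b) —  (map .........)
[4] create(a) — a=0 (map F........)
[5] create(b) — a=0 b=1 (map FF.......)
[6] unlink(b) — a=0 (map F........)
[7] append(a, 3) — a=0,1,2,3 (map FFFF.....)
[8] append(a, 3) — a=0,1,2,3,4,5,6 (map FFFFFFF..)
[9] truncate(a, 2) — a=0,1 (map FF.......)
[10] create(b) — a=0,1 b=2 (map FFF......)

blocks(a) = [0, 1]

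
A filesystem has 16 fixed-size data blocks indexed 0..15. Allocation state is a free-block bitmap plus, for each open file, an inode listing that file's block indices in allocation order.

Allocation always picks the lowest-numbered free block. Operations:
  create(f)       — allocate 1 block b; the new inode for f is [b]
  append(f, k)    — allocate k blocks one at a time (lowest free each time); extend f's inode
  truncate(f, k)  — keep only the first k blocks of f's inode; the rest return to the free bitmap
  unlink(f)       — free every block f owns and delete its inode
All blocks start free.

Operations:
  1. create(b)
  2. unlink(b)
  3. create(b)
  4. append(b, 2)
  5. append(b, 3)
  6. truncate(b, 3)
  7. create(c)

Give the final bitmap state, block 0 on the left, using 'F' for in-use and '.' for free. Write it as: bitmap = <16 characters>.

[1] create(b) — b=0 (map F...............)
[2] unlink(b) —  (map ................)
[3] create(b) — b=0 (map F...............)
[4] append(b, 2) — b=0,1,2 (map FFF.............)
[5] append(b, 3) — b=0,1,2,3,4,5 (map FFFFFF..........)
[6] truncate(b, 3) — b=0,1,2 (map FFF.............)
[7] create(c) — b=0,1,2 c=3 (map FFFF............)

bitmap = FFFF............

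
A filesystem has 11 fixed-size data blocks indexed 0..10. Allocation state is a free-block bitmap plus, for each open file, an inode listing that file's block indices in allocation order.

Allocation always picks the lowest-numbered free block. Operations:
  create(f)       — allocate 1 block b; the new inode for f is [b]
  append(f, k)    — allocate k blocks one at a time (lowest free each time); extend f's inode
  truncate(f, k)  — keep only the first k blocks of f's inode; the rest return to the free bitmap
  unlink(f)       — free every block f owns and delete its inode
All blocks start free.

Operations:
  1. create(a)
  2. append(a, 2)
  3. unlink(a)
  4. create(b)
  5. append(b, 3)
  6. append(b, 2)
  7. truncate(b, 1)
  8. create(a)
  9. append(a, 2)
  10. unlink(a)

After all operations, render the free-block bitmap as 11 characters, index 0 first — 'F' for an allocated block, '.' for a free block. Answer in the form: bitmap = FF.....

bitmap = F..........

after create(a) → a:[0]  free=[F..........]
after append(a, 2) → a:[0, 1, 2]  free=[FFF........]
after unlink(a) →   free=[...........]
after create(b) → b:[0]  free=[F..........]
after append(b, 3) → b:[0, 1, 2, 3]  free=[FFFF.......]
after append(b, 2) → b:[0, 1, 2, 3, 4, 5]  free=[FFFFFF.....]
after truncate(b, 1) → b:[0]  free=[F..........]
after create(a) → a:[1], b:[0]  free=[FF.........]
after append(a, 2) → a:[1, 2, 3], b:[0]  free=[FFFF.......]
after unlink(a) → b:[0]  free=[F..........]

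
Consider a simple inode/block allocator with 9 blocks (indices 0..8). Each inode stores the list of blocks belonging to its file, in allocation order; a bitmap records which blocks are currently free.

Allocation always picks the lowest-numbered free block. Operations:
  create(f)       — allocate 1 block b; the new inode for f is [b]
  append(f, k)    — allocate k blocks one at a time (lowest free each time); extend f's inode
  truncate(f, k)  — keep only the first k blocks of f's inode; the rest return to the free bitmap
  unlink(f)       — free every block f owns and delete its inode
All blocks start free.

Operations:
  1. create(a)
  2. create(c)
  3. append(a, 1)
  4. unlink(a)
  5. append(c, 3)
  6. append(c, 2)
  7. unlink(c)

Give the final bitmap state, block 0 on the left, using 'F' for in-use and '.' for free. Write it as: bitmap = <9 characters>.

  1. create(a)  ⇒  F........  {a→[0]}
  2. create(c)  ⇒  FF.......  {a→[0]; c→[1]}
  3. append(a, 1)  ⇒  FFF......  {a→[0, 2]; c→[1]}
  4. unlink(a)  ⇒  .F.......  {c→[1]}
  5. append(c, 3)  ⇒  FFFF.....  {c→[1, 0, 2, 3]}
  6. append(c, 2)  ⇒  FFFFFF...  {c→[1, 0, 2, 3, 4, 5]}
  7. unlink(c)  ⇒  .........  {}

bitmap = .........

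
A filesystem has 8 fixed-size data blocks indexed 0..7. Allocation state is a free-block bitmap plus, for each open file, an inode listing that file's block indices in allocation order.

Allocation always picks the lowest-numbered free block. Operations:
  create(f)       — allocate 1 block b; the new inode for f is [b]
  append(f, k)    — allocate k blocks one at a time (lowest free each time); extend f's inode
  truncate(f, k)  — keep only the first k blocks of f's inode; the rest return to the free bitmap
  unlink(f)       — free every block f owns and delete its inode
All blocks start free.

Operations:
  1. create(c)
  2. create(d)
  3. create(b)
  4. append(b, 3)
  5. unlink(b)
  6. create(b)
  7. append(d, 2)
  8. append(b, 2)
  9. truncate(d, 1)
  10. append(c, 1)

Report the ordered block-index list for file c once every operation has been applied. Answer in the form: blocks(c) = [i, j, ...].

after create(c) → c:[0]  free=[F.......]
after create(d) → c:[0], d:[1]  free=[FF......]
after create(b) → b:[2], c:[0], d:[1]  free=[FFF.....]
after append(b, 3) → b:[2, 3, 4, 5], c:[0], d:[1]  free=[FFFFFF..]
after unlink(b) → c:[0], d:[1]  free=[FF......]
after create(b) → b:[2], c:[0], d:[1]  free=[FFF.....]
after append(d, 2) → b:[2], c:[0], d:[1, 3, 4]  free=[FFFFF...]
after append(b, 2) → b:[2, 5, 6], c:[0], d:[1, 3, 4]  free=[FFFFFFF.]
after truncate(d, 1) → b:[2, 5, 6], c:[0], d:[1]  free=[FFF..FF.]
after append(c, 1) → b:[2, 5, 6], c:[0, 3], d:[1]  free=[FFFF.FF.]

blocks(c) = [0, 3]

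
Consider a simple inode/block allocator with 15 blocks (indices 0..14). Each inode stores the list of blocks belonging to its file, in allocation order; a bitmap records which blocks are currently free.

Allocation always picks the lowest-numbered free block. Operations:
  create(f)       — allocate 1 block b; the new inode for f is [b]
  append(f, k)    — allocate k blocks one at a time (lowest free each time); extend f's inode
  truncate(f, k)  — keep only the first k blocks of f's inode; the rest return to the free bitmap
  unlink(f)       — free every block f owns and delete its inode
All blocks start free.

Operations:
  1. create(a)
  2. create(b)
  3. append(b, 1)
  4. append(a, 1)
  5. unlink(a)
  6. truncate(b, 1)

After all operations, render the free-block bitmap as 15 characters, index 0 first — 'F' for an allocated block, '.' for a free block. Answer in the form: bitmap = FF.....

  1. create(a)  ⇒  F..............  {a→[0]}
  2. create(b)  ⇒  FF.............  {a→[0]; b→[1]}
  3. append(b, 1)  ⇒  FFF............  {a→[0]; b→[1, 2]}
  4. append(a, 1)  ⇒  FFFF...........  {a→[0, 3]; b→[1, 2]}
  5. unlink(a)  ⇒  .FF............  {b→[1, 2]}
  6. truncate(b, 1)  ⇒  .F.............  {b→[1]}

bitmap = .F.............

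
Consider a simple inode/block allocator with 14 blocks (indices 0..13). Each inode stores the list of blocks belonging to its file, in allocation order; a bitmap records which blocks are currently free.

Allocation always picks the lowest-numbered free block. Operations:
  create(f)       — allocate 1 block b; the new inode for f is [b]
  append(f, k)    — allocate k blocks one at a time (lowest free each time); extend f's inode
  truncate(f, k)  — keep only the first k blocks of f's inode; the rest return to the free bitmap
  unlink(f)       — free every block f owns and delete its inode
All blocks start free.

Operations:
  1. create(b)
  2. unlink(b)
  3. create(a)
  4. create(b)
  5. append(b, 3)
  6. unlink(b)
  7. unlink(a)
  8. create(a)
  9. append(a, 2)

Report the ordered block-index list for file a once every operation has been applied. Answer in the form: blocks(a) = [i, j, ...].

blocks(a) = [0, 1, 2]

after create(b) → b:[0]  free=[F.............]
after unlink(b) →   free=[..............]
after create(a) → a:[0]  free=[F.............]
after create(b) → a:[0], b:[1]  free=[FF............]
after append(b, 3) → a:[0], b:[1, 2, 3, 4]  free=[FFFFF.........]
after unlink(b) → a:[0]  free=[F.............]
after unlink(a) →   free=[..............]
after create(a) → a:[0]  free=[F.............]
after append(a, 2) → a:[0, 1, 2]  free=[FFF...........]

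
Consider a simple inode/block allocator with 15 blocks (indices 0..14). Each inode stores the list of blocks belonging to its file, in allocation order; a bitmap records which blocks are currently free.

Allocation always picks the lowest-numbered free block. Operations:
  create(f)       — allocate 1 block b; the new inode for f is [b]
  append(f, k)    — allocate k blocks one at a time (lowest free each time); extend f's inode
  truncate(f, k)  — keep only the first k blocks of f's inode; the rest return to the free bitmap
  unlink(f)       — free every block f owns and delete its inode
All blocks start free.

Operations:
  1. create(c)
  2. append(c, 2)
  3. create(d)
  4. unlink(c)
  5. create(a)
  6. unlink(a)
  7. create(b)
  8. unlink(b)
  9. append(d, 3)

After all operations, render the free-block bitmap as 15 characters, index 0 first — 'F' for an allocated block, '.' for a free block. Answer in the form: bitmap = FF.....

  1. create(c)  ⇒  F..............  {c→[0]}
  2. append(c, 2)  ⇒  FFF............  {c→[0, 1, 2]}
  3. create(d)  ⇒  FFFF...........  {c→[0, 1, 2]; d→[3]}
  4. unlink(c)  ⇒  ...F...........  {d→[3]}
  5. create(a)  ⇒  F..F...........  {a→[0]; d→[3]}
  6. unlink(a)  ⇒  ...F...........  {d→[3]}
  7. create(b)  ⇒  F..F...........  {b→[0]; d→[3]}
  8. unlink(b)  ⇒  ...F...........  {d→[3]}
  9. append(d, 3)  ⇒  FFFF...........  {d→[3, 0, 1, 2]}

bitmap = FFFF...........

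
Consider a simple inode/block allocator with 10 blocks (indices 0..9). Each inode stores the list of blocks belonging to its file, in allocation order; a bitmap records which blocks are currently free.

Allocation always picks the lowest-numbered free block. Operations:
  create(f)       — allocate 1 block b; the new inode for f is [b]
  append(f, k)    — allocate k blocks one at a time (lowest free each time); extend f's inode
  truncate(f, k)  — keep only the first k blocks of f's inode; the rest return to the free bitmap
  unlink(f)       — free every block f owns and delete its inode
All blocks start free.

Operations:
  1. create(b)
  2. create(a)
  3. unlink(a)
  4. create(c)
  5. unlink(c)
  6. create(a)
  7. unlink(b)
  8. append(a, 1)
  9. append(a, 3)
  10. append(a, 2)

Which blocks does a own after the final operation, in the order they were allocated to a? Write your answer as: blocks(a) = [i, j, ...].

  1. create(b)  ⇒  F.........  {b→[0]}
  2. create(a)  ⇒  FF........  {a→[1]; b→[0]}
  3. unlink(a)  ⇒  F.........  {b→[0]}
  4. create(c)  ⇒  FF........  {b→[0]; c→[1]}
  5. unlink(c)  ⇒  F.........  {b→[0]}
  6. create(a)  ⇒  FF........  {a→[1]; b→[0]}
  7. unlink(b)  ⇒  .F........  {a→[1]}
  8. append(a, 1)  ⇒  FF........  {a→[1, 0]}
  9. append(a, 3)  ⇒  FFFFF.....  {a→[1, 0, 2, 3, 4]}
  10. append(a, 2)  ⇒  FFFFFFF...  {a→[1, 0, 2, 3, 4, 5, 6]}

blocks(a) = [1, 0, 2, 3, 4, 5, 6]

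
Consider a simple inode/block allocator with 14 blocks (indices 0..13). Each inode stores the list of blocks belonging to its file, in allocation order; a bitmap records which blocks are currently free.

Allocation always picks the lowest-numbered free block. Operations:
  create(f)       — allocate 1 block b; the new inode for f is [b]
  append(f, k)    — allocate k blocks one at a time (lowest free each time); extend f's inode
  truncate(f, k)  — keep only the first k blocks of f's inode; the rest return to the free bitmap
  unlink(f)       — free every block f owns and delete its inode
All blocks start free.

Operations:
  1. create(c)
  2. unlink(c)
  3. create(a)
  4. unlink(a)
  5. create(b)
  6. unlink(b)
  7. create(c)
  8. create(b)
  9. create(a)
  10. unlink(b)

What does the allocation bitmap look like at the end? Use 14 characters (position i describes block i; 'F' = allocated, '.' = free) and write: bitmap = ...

after create(c) → c:[0]  free=[F.............]
after unlink(c) →   free=[..............]
after create(a) → a:[0]  free=[F.............]
after unlink(a) →   free=[..............]
after create(b) → b:[0]  free=[F.............]
after unlink(b) →   free=[..............]
after create(c) → c:[0]  free=[F.............]
after create(b) → b:[1], c:[0]  free=[FF............]
after create(a) → a:[2], b:[1], c:[0]  free=[FFF...........]
after unlink(b) → a:[2], c:[0]  free=[F.F...........]

bitmap = F.F...........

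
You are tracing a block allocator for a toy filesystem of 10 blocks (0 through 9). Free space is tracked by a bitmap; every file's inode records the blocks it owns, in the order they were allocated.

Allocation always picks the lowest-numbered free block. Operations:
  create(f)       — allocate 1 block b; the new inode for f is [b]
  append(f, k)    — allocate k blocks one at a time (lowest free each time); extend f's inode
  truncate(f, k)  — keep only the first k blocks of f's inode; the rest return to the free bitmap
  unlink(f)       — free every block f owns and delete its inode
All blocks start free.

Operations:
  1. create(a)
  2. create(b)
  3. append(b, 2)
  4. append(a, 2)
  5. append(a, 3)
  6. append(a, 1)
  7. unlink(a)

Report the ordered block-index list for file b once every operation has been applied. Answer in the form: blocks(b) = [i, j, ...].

  1. create(a)  ⇒  F.........  {a→[0]}
  2. create(b)  ⇒  FF........  {a→[0]; b→[1]}
  3. append(b, 2)  ⇒  FFFF......  {a→[0]; b→[1, 2, 3]}
  4. append(a, 2)  ⇒  FFFFFF....  {a→[0, 4, 5]; b→[1, 2, 3]}
  5. append(a, 3)  ⇒  FFFFFFFFF.  {a→[0, 4, 5, 6, 7, 8]; b→[1, 2, 3]}
  6. append(a, 1)  ⇒  FFFFFFFFFF  {a→[0, 4, 5, 6, 7, 8, 9]; b→[1, 2, 3]}
  7. unlink(a)  ⇒  .FFF......  {b→[1, 2, 3]}

blocks(b) = [1, 2, 3]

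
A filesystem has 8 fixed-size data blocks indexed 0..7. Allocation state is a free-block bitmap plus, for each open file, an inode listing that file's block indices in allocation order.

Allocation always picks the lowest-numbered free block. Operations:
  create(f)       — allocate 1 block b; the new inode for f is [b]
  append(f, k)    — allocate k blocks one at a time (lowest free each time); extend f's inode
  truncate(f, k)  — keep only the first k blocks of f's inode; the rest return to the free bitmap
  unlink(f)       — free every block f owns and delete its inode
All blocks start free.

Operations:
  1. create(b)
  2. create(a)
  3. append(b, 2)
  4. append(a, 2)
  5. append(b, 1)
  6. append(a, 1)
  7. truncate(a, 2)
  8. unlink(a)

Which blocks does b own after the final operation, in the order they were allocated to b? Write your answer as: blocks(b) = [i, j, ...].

blocks(b) = [0, 2, 3, 6]

[1] create(b) — b=0 (map F.......)
[2] create(a) — a=1 b=0 (map FF......)
[3] append(b, 2) — a=1 b=0,2,3 (map FFFF....)
[4] append(a, 2) — a=1,4,5 b=0,2,3 (map FFFFFF..)
[5] append(b, 1) — a=1,4,5 b=0,2,3,6 (map FFFFFFF.)
[6] append(a, 1) — a=1,4,5,7 b=0,2,3,6 (map FFFFFFFF)
[7] truncate(a, 2) — a=1,4 b=0,2,3,6 (map FFFFF.F.)
[8] unlink(a) — b=0,2,3,6 (map F.FF..F.)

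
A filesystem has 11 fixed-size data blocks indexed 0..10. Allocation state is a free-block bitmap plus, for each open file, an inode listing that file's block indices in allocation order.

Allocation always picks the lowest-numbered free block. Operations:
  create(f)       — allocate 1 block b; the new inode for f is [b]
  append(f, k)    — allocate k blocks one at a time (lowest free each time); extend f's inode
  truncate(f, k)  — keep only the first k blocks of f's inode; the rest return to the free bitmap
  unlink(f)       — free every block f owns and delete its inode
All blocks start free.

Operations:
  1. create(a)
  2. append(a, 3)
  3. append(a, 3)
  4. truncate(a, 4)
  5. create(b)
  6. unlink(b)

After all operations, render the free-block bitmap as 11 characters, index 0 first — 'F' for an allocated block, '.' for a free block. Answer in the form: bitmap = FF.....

bitmap = FFFF.......

create(a): bitmap=F.......... | a=[0]
append(a, 3): bitmap=FFFF....... | a=[0, 1, 2, 3]
append(a, 3): bitmap=FFFFFFF.... | a=[0, 1, 2, 3, 4, 5, 6]
truncate(a, 4): bitmap=FFFF....... | a=[0, 1, 2, 3]
create(b): bitmap=FFFFF...... | a=[0, 1, 2, 3] b=[4]
unlink(b): bitmap=FFFF....... | a=[0, 1, 2, 3]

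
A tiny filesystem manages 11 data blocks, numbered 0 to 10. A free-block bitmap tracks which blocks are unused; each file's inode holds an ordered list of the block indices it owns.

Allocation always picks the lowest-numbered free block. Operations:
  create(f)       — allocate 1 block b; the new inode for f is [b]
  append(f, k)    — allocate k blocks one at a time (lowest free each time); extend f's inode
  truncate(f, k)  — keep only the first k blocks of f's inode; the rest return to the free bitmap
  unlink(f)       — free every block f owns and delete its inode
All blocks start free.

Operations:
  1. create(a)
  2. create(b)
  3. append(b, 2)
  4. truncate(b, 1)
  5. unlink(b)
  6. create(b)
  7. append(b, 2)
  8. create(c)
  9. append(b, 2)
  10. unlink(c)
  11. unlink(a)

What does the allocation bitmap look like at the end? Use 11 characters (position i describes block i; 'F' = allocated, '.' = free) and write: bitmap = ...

bitmap = .FFF.FF....

  1. create(a)  ⇒  F..........  {a→[0]}
  2. create(b)  ⇒  FF.........  {a→[0]; b→[1]}
  3. append(b, 2)  ⇒  FFFF.......  {a→[0]; b→[1, 2, 3]}
  4. truncate(b, 1)  ⇒  FF.........  {a→[0]; b→[1]}
  5. unlink(b)  ⇒  F..........  {a→[0]}
  6. create(b)  ⇒  FF.........  {a→[0]; b→[1]}
  7. append(b, 2)  ⇒  FFFF.......  {a→[0]; b→[1, 2, 3]}
  8. create(c)  ⇒  FFFFF......  {a→[0]; b→[1, 2, 3]; c→[4]}
  9. append(b, 2)  ⇒  FFFFFFF....  {a→[0]; b→[1, 2, 3, 5, 6]; c→[4]}
  10. unlink(c)  ⇒  FFFF.FF....  {a→[0]; b→[1, 2, 3, 5, 6]}
  11. unlink(a)  ⇒  .FFF.FF....  {b→[1, 2, 3, 5, 6]}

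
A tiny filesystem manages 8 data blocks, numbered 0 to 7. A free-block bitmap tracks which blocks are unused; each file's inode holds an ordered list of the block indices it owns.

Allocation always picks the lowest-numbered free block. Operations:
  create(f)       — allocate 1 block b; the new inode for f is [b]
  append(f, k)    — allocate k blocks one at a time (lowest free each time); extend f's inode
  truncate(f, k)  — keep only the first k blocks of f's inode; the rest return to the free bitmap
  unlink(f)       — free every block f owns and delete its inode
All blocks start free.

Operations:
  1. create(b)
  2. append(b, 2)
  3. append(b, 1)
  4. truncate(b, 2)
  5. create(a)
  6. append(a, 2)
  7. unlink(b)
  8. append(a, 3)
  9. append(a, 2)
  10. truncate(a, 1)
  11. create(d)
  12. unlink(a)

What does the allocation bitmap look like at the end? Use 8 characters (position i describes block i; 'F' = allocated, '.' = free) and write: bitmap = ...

create(b): bitmap=F....... | b=[0]
append(b, 2): bitmap=FFF..... | b=[0, 1, 2]
append(b, 1): bitmap=FFFF.... | b=[0, 1, 2, 3]
truncate(b, 2): bitmap=FF...... | b=[0, 1]
create(a): bitmap=FFF..... | a=[2] b=[0, 1]
append(a, 2): bitmap=FFFFF... | a=[2, 3, 4] b=[0, 1]
unlink(b): bitmap=..FFF... | a=[2, 3, 4]
append(a, 3): bitmap=FFFFFF.. | a=[2, 3, 4, 0, 1, 5]
append(a, 2): bitmap=FFFFFFFF | a=[2, 3, 4, 0, 1, 5, 6, 7]
truncate(a, 1): bitmap=..F..... | a=[2]
create(d): bitmap=F.F..... | a=[2] d=[0]
unlink(a): bitmap=F....... | d=[0]

bitmap = F.......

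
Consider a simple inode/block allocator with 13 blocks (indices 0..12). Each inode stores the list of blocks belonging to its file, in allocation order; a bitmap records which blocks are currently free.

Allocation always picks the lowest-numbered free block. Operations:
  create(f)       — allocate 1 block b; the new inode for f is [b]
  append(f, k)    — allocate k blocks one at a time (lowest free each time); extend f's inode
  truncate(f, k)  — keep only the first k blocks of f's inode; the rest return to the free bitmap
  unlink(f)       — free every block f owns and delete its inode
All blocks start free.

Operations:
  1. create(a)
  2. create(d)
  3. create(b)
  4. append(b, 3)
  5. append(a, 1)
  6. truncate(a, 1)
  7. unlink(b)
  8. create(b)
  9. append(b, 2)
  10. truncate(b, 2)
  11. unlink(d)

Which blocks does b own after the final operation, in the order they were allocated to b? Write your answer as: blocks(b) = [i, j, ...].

create(a): bitmap=F............ | a=[0]
create(d): bitmap=FF........... | a=[0] d=[1]
create(b): bitmap=FFF.......... | a=[0] b=[2] d=[1]
append(b, 3): bitmap=FFFFFF....... | a=[0] b=[2, 3, 4, 5] d=[1]
append(a, 1): bitmap=FFFFFFF...... | a=[0, 6] b=[2, 3, 4, 5] d=[1]
truncate(a, 1): bitmap=FFFFFF....... | a=[0] b=[2, 3, 4, 5] d=[1]
unlink(b): bitmap=FF........... | a=[0] d=[1]
create(b): bitmap=FFF.......... | a=[0] b=[2] d=[1]
append(b, 2): bitmap=FFFFF........ | a=[0] b=[2, 3, 4] d=[1]
truncate(b, 2): bitmap=FFFF......... | a=[0] b=[2, 3] d=[1]
unlink(d): bitmap=F.FF......... | a=[0] b=[2, 3]

blocks(b) = [2, 3]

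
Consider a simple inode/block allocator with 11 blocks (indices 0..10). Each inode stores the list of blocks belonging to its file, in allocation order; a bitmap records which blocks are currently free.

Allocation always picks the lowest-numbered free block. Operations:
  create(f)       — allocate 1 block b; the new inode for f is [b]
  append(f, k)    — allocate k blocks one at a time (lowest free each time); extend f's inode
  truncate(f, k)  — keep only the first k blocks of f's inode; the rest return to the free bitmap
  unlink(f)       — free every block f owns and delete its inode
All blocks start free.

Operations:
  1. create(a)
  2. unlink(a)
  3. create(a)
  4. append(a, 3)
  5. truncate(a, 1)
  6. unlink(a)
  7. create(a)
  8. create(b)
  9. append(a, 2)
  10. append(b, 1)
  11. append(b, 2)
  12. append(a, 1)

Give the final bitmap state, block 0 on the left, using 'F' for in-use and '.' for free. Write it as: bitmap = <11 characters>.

create(a): bitmap=F.......... | a=[0]
unlink(a): bitmap=........... | 
create(a): bitmap=F.......... | a=[0]
append(a, 3): bitmap=FFFF....... | a=[0, 1, 2, 3]
truncate(a, 1): bitmap=F.......... | a=[0]
unlink(a): bitmap=........... | 
create(a): bitmap=F.......... | a=[0]
create(b): bitmap=FF......... | a=[0] b=[1]
append(a, 2): bitmap=FFFF....... | a=[0, 2, 3] b=[1]
append(b, 1): bitmap=FFFFF...... | a=[0, 2, 3] b=[1, 4]
append(b, 2): bitmap=FFFFFFF.... | a=[0, 2, 3] b=[1, 4, 5, 6]
append(a, 1): bitmap=FFFFFFFF... | a=[0, 2, 3, 7] b=[1, 4, 5, 6]

bitmap = FFFFFFFF...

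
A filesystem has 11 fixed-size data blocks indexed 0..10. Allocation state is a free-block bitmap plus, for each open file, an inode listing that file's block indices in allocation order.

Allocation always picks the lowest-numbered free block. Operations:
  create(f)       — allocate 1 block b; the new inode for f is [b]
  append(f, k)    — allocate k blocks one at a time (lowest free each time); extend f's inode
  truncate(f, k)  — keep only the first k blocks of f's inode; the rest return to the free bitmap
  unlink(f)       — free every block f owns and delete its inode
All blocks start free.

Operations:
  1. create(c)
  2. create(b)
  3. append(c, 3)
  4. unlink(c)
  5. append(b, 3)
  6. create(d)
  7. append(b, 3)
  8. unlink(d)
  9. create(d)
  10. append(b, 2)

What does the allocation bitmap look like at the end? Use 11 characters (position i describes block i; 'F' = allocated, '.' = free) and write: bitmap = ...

[1] create(c) — c=0 (map F..........)
[2] create(b) — b=1 c=0 (map FF.........)
[3] append(c, 3) — b=1 c=0,2,3,4 (map FFFFF......)
[4] unlink(c) — b=1 (map .F.........)
[5] append(b, 3) — b=1,0,2,3 (map FFFF.......)
[6] create(d) — b=1,0,2,3 d=4 (map FFFFF......)
[7] append(b, 3) — b=1,0,2,3,5,6,7 d=4 (map FFFFFFFF...)
[8] unlink(d) — b=1,0,2,3,5,6,7 (map FFFF.FFF...)
[9] create(d) — b=1,0,2,3,5,6,7 d=4 (map FFFFFFFF...)
[10] append(b, 2) — b=1,0,2,3,5,6,7,8,9 d=4 (map FFFFFFFFFF.)

bitmap = FFFFFFFFFF.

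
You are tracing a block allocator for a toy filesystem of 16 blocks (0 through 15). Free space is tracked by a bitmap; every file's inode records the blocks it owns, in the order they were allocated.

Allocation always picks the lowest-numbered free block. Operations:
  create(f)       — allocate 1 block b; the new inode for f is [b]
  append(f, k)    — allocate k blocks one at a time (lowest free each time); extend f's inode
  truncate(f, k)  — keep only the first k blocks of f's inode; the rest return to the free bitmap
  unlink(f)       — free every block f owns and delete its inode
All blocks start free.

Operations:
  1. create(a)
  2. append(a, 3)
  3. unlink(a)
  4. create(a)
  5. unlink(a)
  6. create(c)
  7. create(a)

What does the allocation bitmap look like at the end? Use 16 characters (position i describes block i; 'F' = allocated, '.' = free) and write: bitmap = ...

  1. create(a)  ⇒  F...............  {a→[0]}
  2. append(a, 3)  ⇒  FFFF............  {a→[0, 1, 2, 3]}
  3. unlink(a)  ⇒  ................  {}
  4. create(a)  ⇒  F...............  {a→[0]}
  5. unlink(a)  ⇒  ................  {}
  6. create(c)  ⇒  F...............  {c→[0]}
  7. create(a)  ⇒  FF..............  {a→[1]; c→[0]}

bitmap = FF..............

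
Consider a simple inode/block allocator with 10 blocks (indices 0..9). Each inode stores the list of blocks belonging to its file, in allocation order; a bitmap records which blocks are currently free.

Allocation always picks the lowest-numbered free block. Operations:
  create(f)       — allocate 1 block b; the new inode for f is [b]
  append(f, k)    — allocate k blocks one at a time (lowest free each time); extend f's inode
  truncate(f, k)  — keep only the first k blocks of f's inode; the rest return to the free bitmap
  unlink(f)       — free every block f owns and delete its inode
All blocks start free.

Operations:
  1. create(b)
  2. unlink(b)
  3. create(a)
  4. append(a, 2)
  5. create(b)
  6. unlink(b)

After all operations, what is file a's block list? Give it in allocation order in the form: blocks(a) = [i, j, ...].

blocks(a) = [0, 1, 2]

create(b): bitmap=F......... | b=[0]
unlink(b): bitmap=.......... | 
create(a): bitmap=F......... | a=[0]
append(a, 2): bitmap=FFF....... | a=[0, 1, 2]
create(b): bitmap=FFFF...... | a=[0, 1, 2] b=[3]
unlink(b): bitmap=FFF....... | a=[0, 1, 2]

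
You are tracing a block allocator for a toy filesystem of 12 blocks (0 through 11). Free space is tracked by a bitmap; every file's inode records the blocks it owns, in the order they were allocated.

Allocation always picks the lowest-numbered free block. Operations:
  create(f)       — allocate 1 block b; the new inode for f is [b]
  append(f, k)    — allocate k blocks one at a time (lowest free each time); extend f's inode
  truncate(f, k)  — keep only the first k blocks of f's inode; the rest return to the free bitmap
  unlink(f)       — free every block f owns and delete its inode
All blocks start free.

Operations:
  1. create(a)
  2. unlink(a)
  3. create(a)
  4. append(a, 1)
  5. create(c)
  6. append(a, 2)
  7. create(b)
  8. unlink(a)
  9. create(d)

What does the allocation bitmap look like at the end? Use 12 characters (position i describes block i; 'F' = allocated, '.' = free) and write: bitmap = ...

create(a): bitmap=F........... | a=[0]
unlink(a): bitmap=............ | 
create(a): bitmap=F........... | a=[0]
append(a, 1): bitmap=FF.......... | a=[0, 1]
create(c): bitmap=FFF......... | a=[0, 1] c=[2]
append(a, 2): bitmap=FFFFF....... | a=[0, 1, 3, 4] c=[2]
create(b): bitmap=FFFFFF...... | a=[0, 1, 3, 4] b=[5] c=[2]
unlink(a): bitmap=..F..F...... | b=[5] c=[2]
create(d): bitmap=F.F..F...... | b=[5] c=[2] d=[0]

bitmap = F.F..F......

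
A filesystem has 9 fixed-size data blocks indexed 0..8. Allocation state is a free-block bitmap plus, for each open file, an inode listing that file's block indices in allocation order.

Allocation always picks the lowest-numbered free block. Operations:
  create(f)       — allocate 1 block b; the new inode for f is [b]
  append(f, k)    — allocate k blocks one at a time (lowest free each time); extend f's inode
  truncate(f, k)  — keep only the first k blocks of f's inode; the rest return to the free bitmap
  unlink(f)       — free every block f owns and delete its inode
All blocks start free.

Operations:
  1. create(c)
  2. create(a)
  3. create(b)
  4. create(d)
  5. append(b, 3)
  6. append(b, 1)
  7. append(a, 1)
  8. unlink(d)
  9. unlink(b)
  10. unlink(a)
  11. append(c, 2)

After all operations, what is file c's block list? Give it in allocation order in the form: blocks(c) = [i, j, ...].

blocks(c) = [0, 1, 2]

  1. create(c)  ⇒  F........  {c→[0]}
  2. create(a)  ⇒  FF.......  {a→[1]; c→[0]}
  3. create(b)  ⇒  FFF......  {a→[1]; b→[2]; c→[0]}
  4. create(d)  ⇒  FFFF.....  {a→[1]; b→[2]; c→[0]; d→[3]}
  5. append(b, 3)  ⇒  FFFFFFF..  {a→[1]; b→[2, 4, 5, 6]; c→[0]; d→[3]}
  6. append(b, 1)  ⇒  FFFFFFFF.  {a→[1]; b→[2, 4, 5, 6, 7]; c→[0]; d→[3]}
  7. append(a, 1)  ⇒  FFFFFFFFF  {a→[1, 8]; b→[2, 4, 5, 6, 7]; c→[0]; d→[3]}
  8. unlink(d)  ⇒  FFF.FFFFF  {a→[1, 8]; b→[2, 4, 5, 6, 7]; c→[0]}
  9. unlink(b)  ⇒  FF......F  {a→[1, 8]; c→[0]}
  10. unlink(a)  ⇒  F........  {c→[0]}
  11. append(c, 2)  ⇒  FFF......  {c→[0, 1, 2]}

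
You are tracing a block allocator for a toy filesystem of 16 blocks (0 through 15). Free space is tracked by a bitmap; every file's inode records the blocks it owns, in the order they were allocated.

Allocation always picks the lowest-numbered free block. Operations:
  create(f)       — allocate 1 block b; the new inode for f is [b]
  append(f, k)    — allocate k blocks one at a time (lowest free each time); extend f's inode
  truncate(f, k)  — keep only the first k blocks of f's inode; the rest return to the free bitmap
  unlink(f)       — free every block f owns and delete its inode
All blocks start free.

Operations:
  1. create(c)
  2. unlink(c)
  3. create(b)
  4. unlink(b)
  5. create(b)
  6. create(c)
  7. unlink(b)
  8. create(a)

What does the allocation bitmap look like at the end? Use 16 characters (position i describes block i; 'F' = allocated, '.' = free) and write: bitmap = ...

bitmap = FF..............

after create(c) → c:[0]  free=[F...............]
after unlink(c) →   free=[................]
after create(b) → b:[0]  free=[F...............]
after unlink(b) →   free=[................]
after create(b) → b:[0]  free=[F...............]
after create(c) → b:[0], c:[1]  free=[FF..............]
after unlink(b) → c:[1]  free=[.F..............]
after create(a) → a:[0], c:[1]  free=[FF..............]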